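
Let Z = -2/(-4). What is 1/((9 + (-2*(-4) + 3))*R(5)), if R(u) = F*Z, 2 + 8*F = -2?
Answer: -1/5 ≈ -0.20000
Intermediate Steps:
F = -1/2 (F = -1/4 + (1/8)*(-2) = -1/4 - 1/4 = -1/2 ≈ -0.50000)
Z = 1/2 (Z = -2*(-1/4) = 1/2 ≈ 0.50000)
R(u) = -1/4 (R(u) = -1/2*1/2 = -1/4)
1/((9 + (-2*(-4) + 3))*R(5)) = 1/((9 + (-2*(-4) + 3))*(-1/4)) = 1/((9 + (8 + 3))*(-1/4)) = 1/((9 + 11)*(-1/4)) = 1/(20*(-1/4)) = 1/(-5) = -1/5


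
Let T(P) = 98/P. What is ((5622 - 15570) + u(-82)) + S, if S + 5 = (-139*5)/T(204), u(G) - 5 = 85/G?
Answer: -45788209/4018 ≈ -11396.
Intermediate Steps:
u(G) = 5 + 85/G
S = -71135/49 (S = -5 + (-139*5)/((98/204)) = -5 - 695/(98*(1/204)) = -5 - 695/49/102 = -5 - 695*102/49 = -5 - 70890/49 = -71135/49 ≈ -1451.7)
((5622 - 15570) + u(-82)) + S = ((5622 - 15570) + (5 + 85/(-82))) - 71135/49 = (-9948 + (5 + 85*(-1/82))) - 71135/49 = (-9948 + (5 - 85/82)) - 71135/49 = (-9948 + 325/82) - 71135/49 = -815411/82 - 71135/49 = -45788209/4018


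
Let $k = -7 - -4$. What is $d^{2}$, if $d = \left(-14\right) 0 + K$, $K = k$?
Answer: $9$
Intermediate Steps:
$k = -3$ ($k = -7 + 4 = -3$)
$K = -3$
$d = -3$ ($d = \left(-14\right) 0 - 3 = 0 - 3 = -3$)
$d^{2} = \left(-3\right)^{2} = 9$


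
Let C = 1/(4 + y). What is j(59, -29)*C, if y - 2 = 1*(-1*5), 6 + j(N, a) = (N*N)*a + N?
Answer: -100896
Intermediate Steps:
j(N, a) = -6 + N + a*N² (j(N, a) = -6 + ((N*N)*a + N) = -6 + (N²*a + N) = -6 + (a*N² + N) = -6 + (N + a*N²) = -6 + N + a*N²)
y = -3 (y = 2 + 1*(-1*5) = 2 + 1*(-5) = 2 - 5 = -3)
C = 1 (C = 1/(4 - 3) = 1/1 = 1)
j(59, -29)*C = (-6 + 59 - 29*59²)*1 = (-6 + 59 - 29*3481)*1 = (-6 + 59 - 100949)*1 = -100896*1 = -100896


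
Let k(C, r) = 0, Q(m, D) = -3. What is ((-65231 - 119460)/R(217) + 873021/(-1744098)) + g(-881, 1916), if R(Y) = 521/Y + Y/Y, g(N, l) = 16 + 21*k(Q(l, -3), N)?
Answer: -5823326432260/107262027 ≈ -54291.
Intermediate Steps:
g(N, l) = 16 (g(N, l) = 16 + 21*0 = 16 + 0 = 16)
R(Y) = 1 + 521/Y (R(Y) = 521/Y + 1 = 1 + 521/Y)
((-65231 - 119460)/R(217) + 873021/(-1744098)) + g(-881, 1916) = ((-65231 - 119460)/(((521 + 217)/217)) + 873021/(-1744098)) + 16 = (-184691/((1/217)*738) + 873021*(-1/1744098)) + 16 = (-184691/738/217 - 291007/581366) + 16 = (-184691*217/738 - 291007/581366) + 16 = (-40077947/738 - 291007/581366) + 16 = -5825042624692/107262027 + 16 = -5823326432260/107262027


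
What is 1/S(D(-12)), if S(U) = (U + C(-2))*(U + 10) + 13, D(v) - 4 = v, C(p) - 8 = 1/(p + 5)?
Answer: 3/41 ≈ 0.073171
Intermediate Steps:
C(p) = 8 + 1/(5 + p) (C(p) = 8 + 1/(p + 5) = 8 + 1/(5 + p))
D(v) = 4 + v
S(U) = 13 + (10 + U)*(25/3 + U) (S(U) = (U + (41 + 8*(-2))/(5 - 2))*(U + 10) + 13 = (U + (41 - 16)/3)*(10 + U) + 13 = (U + (1/3)*25)*(10 + U) + 13 = (U + 25/3)*(10 + U) + 13 = (25/3 + U)*(10 + U) + 13 = (10 + U)*(25/3 + U) + 13 = 13 + (10 + U)*(25/3 + U))
1/S(D(-12)) = 1/(289/3 + (4 - 12)**2 + 55*(4 - 12)/3) = 1/(289/3 + (-8)**2 + (55/3)*(-8)) = 1/(289/3 + 64 - 440/3) = 1/(41/3) = 3/41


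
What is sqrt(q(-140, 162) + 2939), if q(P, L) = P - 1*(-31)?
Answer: sqrt(2830) ≈ 53.198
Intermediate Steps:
q(P, L) = 31 + P (q(P, L) = P + 31 = 31 + P)
sqrt(q(-140, 162) + 2939) = sqrt((31 - 140) + 2939) = sqrt(-109 + 2939) = sqrt(2830)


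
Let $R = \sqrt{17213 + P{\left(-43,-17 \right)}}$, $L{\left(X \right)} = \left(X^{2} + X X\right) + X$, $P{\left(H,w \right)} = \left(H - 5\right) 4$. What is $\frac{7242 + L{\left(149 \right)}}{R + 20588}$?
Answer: $\frac{1066314284}{423848723} - \frac{51793 \sqrt{17021}}{423848723} \approx 2.4998$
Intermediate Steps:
$P{\left(H,w \right)} = -20 + 4 H$ ($P{\left(H,w \right)} = \left(-5 + H\right) 4 = -20 + 4 H$)
$L{\left(X \right)} = X + 2 X^{2}$ ($L{\left(X \right)} = \left(X^{2} + X^{2}\right) + X = 2 X^{2} + X = X + 2 X^{2}$)
$R = \sqrt{17021}$ ($R = \sqrt{17213 + \left(-20 + 4 \left(-43\right)\right)} = \sqrt{17213 - 192} = \sqrt{17021} \approx 130.46$)
$\frac{7242 + L{\left(149 \right)}}{R + 20588} = \frac{7242 + 149 \left(1 + 2 \cdot 149\right)}{\sqrt{17021} + 20588} = \frac{7242 + 149 \left(1 + 298\right)}{20588 + \sqrt{17021}} = \frac{7242 + 149 \cdot 299}{20588 + \sqrt{17021}} = \frac{7242 + 44551}{20588 + \sqrt{17021}} = \frac{51793}{20588 + \sqrt{17021}}$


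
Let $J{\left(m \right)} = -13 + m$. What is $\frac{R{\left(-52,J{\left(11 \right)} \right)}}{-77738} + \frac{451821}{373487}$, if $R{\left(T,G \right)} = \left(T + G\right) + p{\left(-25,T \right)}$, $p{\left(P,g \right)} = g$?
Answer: $\frac{17581625260}{14517066203} \approx 1.2111$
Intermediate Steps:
$R{\left(T,G \right)} = G + 2 T$ ($R{\left(T,G \right)} = \left(T + G\right) + T = \left(G + T\right) + T = G + 2 T$)
$\frac{R{\left(-52,J{\left(11 \right)} \right)}}{-77738} + \frac{451821}{373487} = \frac{\left(-13 + 11\right) + 2 \left(-52\right)}{-77738} + \frac{451821}{373487} = \left(-2 - 104\right) \left(- \frac{1}{77738}\right) + 451821 \cdot \frac{1}{373487} = \left(-106\right) \left(- \frac{1}{77738}\right) + \frac{451821}{373487} = \frac{53}{38869} + \frac{451821}{373487} = \frac{17581625260}{14517066203}$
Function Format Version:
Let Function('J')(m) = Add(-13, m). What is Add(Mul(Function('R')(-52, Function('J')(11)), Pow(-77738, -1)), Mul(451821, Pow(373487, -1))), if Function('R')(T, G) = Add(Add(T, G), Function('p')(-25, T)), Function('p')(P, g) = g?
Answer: Rational(17581625260, 14517066203) ≈ 1.2111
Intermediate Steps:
Function('R')(T, G) = Add(G, Mul(2, T)) (Function('R')(T, G) = Add(Add(T, G), T) = Add(Add(G, T), T) = Add(G, Mul(2, T)))
Add(Mul(Function('R')(-52, Function('J')(11)), Pow(-77738, -1)), Mul(451821, Pow(373487, -1))) = Add(Mul(Add(Add(-13, 11), Mul(2, -52)), Pow(-77738, -1)), Mul(451821, Pow(373487, -1))) = Add(Mul(Add(-2, -104), Rational(-1, 77738)), Mul(451821, Rational(1, 373487))) = Add(Mul(-106, Rational(-1, 77738)), Rational(451821, 373487)) = Add(Rational(53, 38869), Rational(451821, 373487)) = Rational(17581625260, 14517066203)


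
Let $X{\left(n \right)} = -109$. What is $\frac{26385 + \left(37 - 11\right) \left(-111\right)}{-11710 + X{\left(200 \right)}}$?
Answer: $- \frac{23499}{11819} \approx -1.9882$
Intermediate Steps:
$\frac{26385 + \left(37 - 11\right) \left(-111\right)}{-11710 + X{\left(200 \right)}} = \frac{26385 + \left(37 - 11\right) \left(-111\right)}{-11710 - 109} = \frac{26385 + 26 \left(-111\right)}{-11819} = \left(26385 - 2886\right) \left(- \frac{1}{11819}\right) = 23499 \left(- \frac{1}{11819}\right) = - \frac{23499}{11819}$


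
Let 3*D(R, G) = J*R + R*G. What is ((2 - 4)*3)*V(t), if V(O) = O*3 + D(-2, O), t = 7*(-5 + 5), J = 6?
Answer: 24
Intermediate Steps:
D(R, G) = 2*R + G*R/3 (D(R, G) = (6*R + R*G)/3 = (6*R + G*R)/3 = 2*R + G*R/3)
t = 0 (t = 7*0 = 0)
V(O) = -4 + 7*O/3 (V(O) = O*3 + (⅓)*(-2)*(6 + O) = 3*O + (-4 - 2*O/3) = -4 + 7*O/3)
((2 - 4)*3)*V(t) = ((2 - 4)*3)*(-4 + (7/3)*0) = (-2*3)*(-4 + 0) = -6*(-4) = 24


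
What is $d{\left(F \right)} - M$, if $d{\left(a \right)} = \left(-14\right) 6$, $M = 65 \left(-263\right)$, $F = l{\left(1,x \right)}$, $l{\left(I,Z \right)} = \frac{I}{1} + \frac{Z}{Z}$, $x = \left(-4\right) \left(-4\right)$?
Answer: $17011$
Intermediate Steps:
$x = 16$
$l{\left(I,Z \right)} = 1 + I$ ($l{\left(I,Z \right)} = I 1 + 1 = I + 1 = 1 + I$)
$F = 2$ ($F = 1 + 1 = 2$)
$M = -17095$
$d{\left(a \right)} = -84$
$d{\left(F \right)} - M = -84 - -17095 = -84 + 17095 = 17011$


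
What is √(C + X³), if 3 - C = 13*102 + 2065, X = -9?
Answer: I*√4117 ≈ 64.164*I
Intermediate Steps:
C = -3388 (C = 3 - (13*102 + 2065) = 3 - (1326 + 2065) = 3 - 1*3391 = 3 - 3391 = -3388)
√(C + X³) = √(-3388 + (-9)³) = √(-3388 - 729) = √(-4117) = I*√4117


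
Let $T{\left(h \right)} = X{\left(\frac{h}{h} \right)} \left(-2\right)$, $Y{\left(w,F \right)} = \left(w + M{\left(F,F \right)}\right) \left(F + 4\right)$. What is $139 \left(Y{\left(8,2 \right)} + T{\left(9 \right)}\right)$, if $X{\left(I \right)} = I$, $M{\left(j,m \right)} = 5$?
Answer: $10564$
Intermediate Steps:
$Y{\left(w,F \right)} = \left(4 + F\right) \left(5 + w\right)$ ($Y{\left(w,F \right)} = \left(w + 5\right) \left(F + 4\right) = \left(5 + w\right) \left(4 + F\right) = \left(4 + F\right) \left(5 + w\right)$)
$T{\left(h \right)} = -2$ ($T{\left(h \right)} = \frac{h}{h} \left(-2\right) = 1 \left(-2\right) = -2$)
$139 \left(Y{\left(8,2 \right)} + T{\left(9 \right)}\right) = 139 \left(\left(20 + 4 \cdot 8 + 5 \cdot 2 + 2 \cdot 8\right) - 2\right) = 139 \left(\left(20 + 32 + 10 + 16\right) - 2\right) = 139 \left(78 - 2\right) = 139 \cdot 76 = 10564$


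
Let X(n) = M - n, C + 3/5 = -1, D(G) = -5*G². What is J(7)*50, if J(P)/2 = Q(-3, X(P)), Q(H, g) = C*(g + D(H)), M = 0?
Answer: 8320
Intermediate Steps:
C = -8/5 (C = -⅗ - 1 = -8/5 ≈ -1.6000)
X(n) = -n (X(n) = 0 - n = -n)
Q(H, g) = 8*H² - 8*g/5 (Q(H, g) = -8*(g - 5*H²)/5 = 8*H² - 8*g/5)
J(P) = 144 + 16*P/5 (J(P) = 2*(8*(-3)² - (-8)*P/5) = 2*(8*9 + 8*P/5) = 2*(72 + 8*P/5) = 144 + 16*P/5)
J(7)*50 = (144 + (16/5)*7)*50 = (144 + 112/5)*50 = (832/5)*50 = 8320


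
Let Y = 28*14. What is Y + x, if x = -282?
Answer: 110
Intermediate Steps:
Y = 392
Y + x = 392 - 282 = 110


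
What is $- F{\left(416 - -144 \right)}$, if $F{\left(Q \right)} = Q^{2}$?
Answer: $-313600$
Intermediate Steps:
$- F{\left(416 - -144 \right)} = - \left(416 - -144\right)^{2} = - \left(416 + 144\right)^{2} = - 560^{2} = \left(-1\right) 313600 = -313600$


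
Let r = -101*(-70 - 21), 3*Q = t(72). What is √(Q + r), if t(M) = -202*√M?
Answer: √(9191 - 404*√2) ≈ 92.842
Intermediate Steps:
Q = -404*√2 (Q = (-1212*√2)/3 = -404*√2 ≈ -571.34)
r = 9191 (r = -101*(-91) = 9191)
√(Q + r) = √(-404*√2 + 9191) = √(9191 - 404*√2)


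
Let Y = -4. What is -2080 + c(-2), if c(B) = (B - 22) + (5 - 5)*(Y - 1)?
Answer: -2104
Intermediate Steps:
c(B) = -22 + B (c(B) = (B - 22) + (5 - 5)*(-4 - 1) = (-22 + B) + 0*(-5) = (-22 + B) + 0 = -22 + B)
-2080 + c(-2) = -2080 + (-22 - 2) = -2080 - 24 = -2104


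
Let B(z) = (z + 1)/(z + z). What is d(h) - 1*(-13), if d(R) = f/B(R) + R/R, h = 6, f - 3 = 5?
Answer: 194/7 ≈ 27.714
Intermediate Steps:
f = 8 (f = 3 + 5 = 8)
B(z) = (1 + z)/(2*z) (B(z) = (1 + z)/((2*z)) = (1 + z)*(1/(2*z)) = (1 + z)/(2*z))
d(R) = 1 + 16*R/(1 + R) (d(R) = 8/(((1 + R)/(2*R))) + R/R = 8*(2*R/(1 + R)) + 1 = 16*R/(1 + R) + 1 = 1 + 16*R/(1 + R))
d(h) - 1*(-13) = (1 + 17*6)/(1 + 6) - 1*(-13) = (1 + 102)/7 + 13 = (1/7)*103 + 13 = 103/7 + 13 = 194/7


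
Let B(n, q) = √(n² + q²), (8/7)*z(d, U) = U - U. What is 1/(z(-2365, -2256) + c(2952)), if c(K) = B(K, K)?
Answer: √2/5904 ≈ 0.00023953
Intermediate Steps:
z(d, U) = 0 (z(d, U) = 7*(U - U)/8 = (7/8)*0 = 0)
c(K) = √2*√(K²) (c(K) = √(K² + K²) = √(2*K²) = √2*√(K²))
1/(z(-2365, -2256) + c(2952)) = 1/(0 + √2*√(2952²)) = 1/(0 + √2*√8714304) = 1/(0 + √2*2952) = 1/(0 + 2952*√2) = 1/(2952*√2) = √2/5904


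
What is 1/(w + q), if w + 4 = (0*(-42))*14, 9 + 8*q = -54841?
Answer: -4/27441 ≈ -0.00014577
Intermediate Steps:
q = -27425/4 (q = -9/8 + (⅛)*(-54841) = -9/8 - 54841/8 = -27425/4 ≈ -6856.3)
w = -4 (w = -4 + (0*(-42))*14 = -4 + 0*14 = -4 + 0 = -4)
1/(w + q) = 1/(-4 - 27425/4) = 1/(-27441/4) = -4/27441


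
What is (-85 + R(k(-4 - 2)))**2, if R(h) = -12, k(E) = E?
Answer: 9409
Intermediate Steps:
(-85 + R(k(-4 - 2)))**2 = (-85 - 12)**2 = (-97)**2 = 9409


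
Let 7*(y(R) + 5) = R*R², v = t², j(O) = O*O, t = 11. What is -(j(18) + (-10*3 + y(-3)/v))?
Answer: -248956/847 ≈ -293.93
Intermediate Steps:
j(O) = O²
v = 121 (v = 11² = 121)
y(R) = -5 + R³/7 (y(R) = -5 + (R*R²)/7 = -5 + R³/7)
-(j(18) + (-10*3 + y(-3)/v)) = -(18² + (-10*3 + (-5 + (⅐)*(-3)³)/121)) = -(324 + (-30 + (-5 + (⅐)*(-27))*(1/121))) = -(324 + (-30 + (-5 - 27/7)*(1/121))) = -(324 + (-30 - 62/7*1/121)) = -(324 + (-30 - 62/847)) = -(324 - 25472/847) = -1*248956/847 = -248956/847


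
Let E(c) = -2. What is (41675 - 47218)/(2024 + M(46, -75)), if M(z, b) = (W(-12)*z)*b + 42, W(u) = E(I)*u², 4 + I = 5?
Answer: -5543/995666 ≈ -0.0055671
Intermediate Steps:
I = 1 (I = -4 + 5 = 1)
W(u) = -2*u²
M(z, b) = 42 - 288*b*z (M(z, b) = ((-2*(-12)²)*z)*b + 42 = ((-2*144)*z)*b + 42 = (-288*z)*b + 42 = -288*b*z + 42 = 42 - 288*b*z)
(41675 - 47218)/(2024 + M(46, -75)) = (41675 - 47218)/(2024 + (42 - 288*(-75)*46)) = -5543/(2024 + (42 + 993600)) = -5543/(2024 + 993642) = -5543/995666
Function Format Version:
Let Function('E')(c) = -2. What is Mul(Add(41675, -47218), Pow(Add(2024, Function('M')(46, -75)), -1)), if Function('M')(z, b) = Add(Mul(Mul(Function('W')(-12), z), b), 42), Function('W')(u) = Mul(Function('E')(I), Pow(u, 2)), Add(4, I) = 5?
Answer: Rational(-5543, 995666) ≈ -0.0055671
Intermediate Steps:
I = 1 (I = Add(-4, 5) = 1)
Function('W')(u) = Mul(-2, Pow(u, 2))
Function('M')(z, b) = Add(42, Mul(-288, b, z)) (Function('M')(z, b) = Add(Mul(Mul(Mul(-2, Pow(-12, 2)), z), b), 42) = Add(Mul(Mul(Mul(-2, 144), z), b), 42) = Add(Mul(Mul(-288, z), b), 42) = Add(Mul(-288, b, z), 42) = Add(42, Mul(-288, b, z)))
Mul(Add(41675, -47218), Pow(Add(2024, Function('M')(46, -75)), -1)) = Mul(Add(41675, -47218), Pow(Add(2024, Add(42, Mul(-288, -75, 46))), -1)) = Mul(-5543, Pow(Add(2024, Add(42, 993600)), -1)) = Mul(-5543, Pow(Add(2024, 993642), -1)) = Mul(-5543, Pow(995666, -1)) = Mul(-5543, Rational(1, 995666)) = Rational(-5543, 995666)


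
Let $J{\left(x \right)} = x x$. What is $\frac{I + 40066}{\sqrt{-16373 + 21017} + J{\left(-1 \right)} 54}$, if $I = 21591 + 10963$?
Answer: $- \frac{18155}{8} + \frac{18155 \sqrt{129}}{72} \approx 594.53$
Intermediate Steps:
$J{\left(x \right)} = x^{2}$
$I = 32554$
$\frac{I + 40066}{\sqrt{-16373 + 21017} + J{\left(-1 \right)} 54} = \frac{32554 + 40066}{\sqrt{-16373 + 21017} + \left(-1\right)^{2} \cdot 54} = \frac{72620}{\sqrt{4644} + 1 \cdot 54} = \frac{72620}{6 \sqrt{129} + 54} = \frac{72620}{54 + 6 \sqrt{129}}$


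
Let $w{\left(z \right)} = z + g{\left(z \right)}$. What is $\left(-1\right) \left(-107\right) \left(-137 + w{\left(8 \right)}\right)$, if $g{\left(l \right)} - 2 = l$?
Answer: $-12733$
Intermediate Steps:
$g{\left(l \right)} = 2 + l$
$w{\left(z \right)} = 2 + 2 z$ ($w{\left(z \right)} = z + \left(2 + z\right) = 2 + 2 z$)
$\left(-1\right) \left(-107\right) \left(-137 + w{\left(8 \right)}\right) = \left(-1\right) \left(-107\right) \left(-137 + \left(2 + 2 \cdot 8\right)\right) = 107 \left(-137 + \left(2 + 16\right)\right) = 107 \left(-137 + 18\right) = 107 \left(-119\right) = -12733$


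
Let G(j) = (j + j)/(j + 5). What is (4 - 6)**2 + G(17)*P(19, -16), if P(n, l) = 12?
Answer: 248/11 ≈ 22.545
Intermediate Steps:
G(j) = 2*j/(5 + j) (G(j) = (2*j)/(5 + j) = 2*j/(5 + j))
(4 - 6)**2 + G(17)*P(19, -16) = (4 - 6)**2 + (2*17/(5 + 17))*12 = (-2)**2 + (2*17/22)*12 = 4 + (2*17*(1/22))*12 = 4 + (17/11)*12 = 4 + 204/11 = 248/11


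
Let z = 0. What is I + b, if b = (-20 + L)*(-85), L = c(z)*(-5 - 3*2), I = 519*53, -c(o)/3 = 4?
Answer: 17987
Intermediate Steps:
c(o) = -12 (c(o) = -3*4 = -12)
I = 27507
L = 132 (L = -12*(-5 - 3*2) = -12*(-5 - 6) = -12*(-11) = 132)
b = -9520 (b = (-20 + 132)*(-85) = 112*(-85) = -9520)
I + b = 27507 - 9520 = 17987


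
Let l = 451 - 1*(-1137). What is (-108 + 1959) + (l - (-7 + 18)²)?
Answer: 3318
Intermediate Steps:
l = 1588 (l = 451 + 1137 = 1588)
(-108 + 1959) + (l - (-7 + 18)²) = (-108 + 1959) + (1588 - (-7 + 18)²) = 1851 + (1588 - 1*11²) = 1851 + (1588 - 1*121) = 1851 + (1588 - 121) = 1851 + 1467 = 3318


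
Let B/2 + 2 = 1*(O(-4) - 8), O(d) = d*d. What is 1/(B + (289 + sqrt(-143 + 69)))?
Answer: 301/90675 - I*sqrt(74)/90675 ≈ 0.0033195 - 9.487e-5*I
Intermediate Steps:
O(d) = d**2
B = 12 (B = -4 + 2*(1*((-4)**2 - 8)) = -4 + 2*(1*(16 - 8)) = -4 + 2*(1*8) = -4 + 2*8 = -4 + 16 = 12)
1/(B + (289 + sqrt(-143 + 69))) = 1/(12 + (289 + sqrt(-143 + 69))) = 1/(12 + (289 + sqrt(-74))) = 1/(12 + (289 + I*sqrt(74))) = 1/(301 + I*sqrt(74))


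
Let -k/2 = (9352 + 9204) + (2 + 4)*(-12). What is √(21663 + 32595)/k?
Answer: -√54258/36968 ≈ -0.0063009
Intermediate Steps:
k = -36968 (k = -2*((9352 + 9204) + (2 + 4)*(-12)) = -2*(18556 + 6*(-12)) = -2*(18556 - 72) = -2*18484 = -36968)
√(21663 + 32595)/k = √(21663 + 32595)/(-36968) = √54258*(-1/36968) = -√54258/36968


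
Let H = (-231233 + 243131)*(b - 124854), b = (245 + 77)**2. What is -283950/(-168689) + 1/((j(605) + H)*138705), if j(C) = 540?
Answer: 9920370249064001311/5893492998571529400 ≈ 1.6833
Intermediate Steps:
b = 103684 (b = 322**2 = 103684)
H = -251880660 (H = (-231233 + 243131)*(103684 - 124854) = 11898*(-21170) = -251880660)
-283950/(-168689) + 1/((j(605) + H)*138705) = -283950/(-168689) + 1/((540 - 251880660)*138705) = -283950*(-1/168689) + (1/138705)/(-251880120) = 283950/168689 - 1/251880120*1/138705 = 283950/168689 - 1/34937032044600 = 9920370249064001311/5893492998571529400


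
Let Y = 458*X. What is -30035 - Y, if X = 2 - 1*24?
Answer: -19959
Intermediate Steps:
X = -22 (X = 2 - 24 = -22)
Y = -10076 (Y = 458*(-22) = -10076)
-30035 - Y = -30035 - 1*(-10076) = -30035 + 10076 = -19959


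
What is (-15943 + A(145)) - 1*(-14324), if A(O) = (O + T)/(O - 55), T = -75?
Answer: -14564/9 ≈ -1618.2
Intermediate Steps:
A(O) = (-75 + O)/(-55 + O) (A(O) = (O - 75)/(O - 55) = (-75 + O)/(-55 + O))
(-15943 + A(145)) - 1*(-14324) = (-15943 + (-75 + 145)/(-55 + 145)) - 1*(-14324) = (-15943 + 70/90) + 14324 = (-15943 + (1/90)*70) + 14324 = (-15943 + 7/9) + 14324 = -143480/9 + 14324 = -14564/9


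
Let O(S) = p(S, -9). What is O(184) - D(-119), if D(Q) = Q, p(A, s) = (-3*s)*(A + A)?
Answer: 10055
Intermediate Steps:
p(A, s) = -6*A*s (p(A, s) = (-3*s)*(2*A) = -6*A*s)
O(S) = 54*S (O(S) = -6*S*(-9) = 54*S)
O(184) - D(-119) = 54*184 - 1*(-119) = 9936 + 119 = 10055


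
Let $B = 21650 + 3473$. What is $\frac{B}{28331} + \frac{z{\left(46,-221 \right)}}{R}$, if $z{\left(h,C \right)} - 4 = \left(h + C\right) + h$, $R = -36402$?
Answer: $\frac{918068821}{1031305062} \approx 0.8902$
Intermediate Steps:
$B = 25123$
$z{\left(h,C \right)} = 4 + C + 2 h$ ($z{\left(h,C \right)} = 4 + \left(\left(h + C\right) + h\right) = 4 + \left(\left(C + h\right) + h\right) = 4 + \left(C + 2 h\right) = 4 + C + 2 h$)
$\frac{B}{28331} + \frac{z{\left(46,-221 \right)}}{R} = \frac{25123}{28331} + \frac{4 - 221 + 2 \cdot 46}{-36402} = 25123 \cdot \frac{1}{28331} + \left(4 - 221 + 92\right) \left(- \frac{1}{36402}\right) = \frac{25123}{28331} - - \frac{125}{36402} = \frac{25123}{28331} + \frac{125}{36402} = \frac{918068821}{1031305062}$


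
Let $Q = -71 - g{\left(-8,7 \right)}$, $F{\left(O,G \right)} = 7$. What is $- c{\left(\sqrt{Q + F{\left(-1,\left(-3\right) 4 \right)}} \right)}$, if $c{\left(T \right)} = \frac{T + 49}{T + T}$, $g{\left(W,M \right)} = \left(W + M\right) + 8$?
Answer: $- \frac{1}{2} + \frac{49 i \sqrt{71}}{142} \approx -0.5 + 2.9076 i$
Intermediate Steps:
$g{\left(W,M \right)} = 8 + M + W$ ($g{\left(W,M \right)} = \left(M + W\right) + 8 = 8 + M + W$)
$Q = -78$ ($Q = -71 - \left(8 + 7 - 8\right) = -71 - 7 = -78$)
$c{\left(T \right)} = \frac{49 + T}{2 T}$
$- c{\left(\sqrt{Q + F{\left(-1,\left(-3\right) 4 \right)}} \right)} = - \frac{49 + \sqrt{-78 + 7}}{2 \sqrt{-78 + 7}} = - \frac{49 + \sqrt{-71}}{2 \sqrt{-71}} = - \frac{49 + i \sqrt{71}}{2 i \sqrt{71}} = - \frac{- \frac{i \sqrt{71}}{71} \left(49 + i \sqrt{71}\right)}{2} = - \frac{\left(-1\right) i \sqrt{71} \left(49 + i \sqrt{71}\right)}{142} = \frac{i \sqrt{71} \left(49 + i \sqrt{71}\right)}{142}$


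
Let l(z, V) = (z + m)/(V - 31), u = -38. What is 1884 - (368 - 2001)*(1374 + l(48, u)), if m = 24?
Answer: 2243922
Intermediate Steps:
l(z, V) = (24 + z)/(-31 + V) (l(z, V) = (z + 24)/(V - 31) = (24 + z)/(-31 + V))
1884 - (368 - 2001)*(1374 + l(48, u)) = 1884 - (368 - 2001)*(1374 + (24 + 48)/(-31 - 38)) = 1884 - (-1633)*(1374 + 72/(-69)) = 1884 - (-1633)*(1374 - 1/69*72) = 1884 - (-1633)*(1374 - 24/23) = 1884 - (-1633)*31578/23 = 1884 - 1*(-2242038) = 1884 + 2242038 = 2243922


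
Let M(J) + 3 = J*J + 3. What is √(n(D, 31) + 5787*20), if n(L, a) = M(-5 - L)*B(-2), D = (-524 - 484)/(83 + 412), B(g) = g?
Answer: √350060362/55 ≈ 340.18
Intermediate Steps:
M(J) = J² (M(J) = -3 + (J*J + 3) = -3 + (J² + 3) = -3 + (3 + J²) = J²)
D = -112/55 (D = -1008/495 = -1008*1/495 = -112/55 ≈ -2.0364)
n(L, a) = -2*(-5 - L)² (n(L, a) = (-5 - L)²*(-2) = -2*(-5 - L)²)
√(n(D, 31) + 5787*20) = √(-2*(5 - 112/55)² + 5787*20) = √(-2*(163/55)² + 115740) = √(-2*26569/3025 + 115740) = √(-53138/3025 + 115740) = √(350060362/3025) = √350060362/55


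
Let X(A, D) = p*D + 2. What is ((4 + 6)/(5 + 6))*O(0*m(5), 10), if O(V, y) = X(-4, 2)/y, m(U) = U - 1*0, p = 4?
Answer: 10/11 ≈ 0.90909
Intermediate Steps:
X(A, D) = 2 + 4*D (X(A, D) = 4*D + 2 = 2 + 4*D)
m(U) = U (m(U) = U + 0 = U)
O(V, y) = 10/y (O(V, y) = (2 + 4*2)/y = (2 + 8)/y = 10/y)
((4 + 6)/(5 + 6))*O(0*m(5), 10) = ((4 + 6)/(5 + 6))*(10/10) = (10/11)*(10*(⅒)) = (10*(1/11))*1 = (10/11)*1 = 10/11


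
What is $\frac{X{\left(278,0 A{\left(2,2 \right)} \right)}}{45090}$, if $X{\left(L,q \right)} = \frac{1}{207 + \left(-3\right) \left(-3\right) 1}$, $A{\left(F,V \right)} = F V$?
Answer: $\frac{1}{9739440} \approx 1.0268 \cdot 10^{-7}$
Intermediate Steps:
$X{\left(L,q \right)} = \frac{1}{216}$ ($X{\left(L,q \right)} = \frac{1}{207 + 9 \cdot 1} = \frac{1}{207 + 9} = \frac{1}{216}$)
$\frac{X{\left(278,0 A{\left(2,2 \right)} \right)}}{45090} = \frac{1}{216 \cdot 45090} = \frac{1}{216} \cdot \frac{1}{45090} = \frac{1}{9739440}$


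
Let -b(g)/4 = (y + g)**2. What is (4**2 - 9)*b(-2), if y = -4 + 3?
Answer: -252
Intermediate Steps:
y = -1
b(g) = -4*(-1 + g)**2
(4**2 - 9)*b(-2) = (4**2 - 9)*(-4*(-1 - 2)**2) = (16 - 9)*(-4*(-3)**2) = 7*(-4*9) = 7*(-36) = -252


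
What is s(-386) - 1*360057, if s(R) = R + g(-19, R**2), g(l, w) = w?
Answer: -211447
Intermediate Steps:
s(R) = R + R**2
s(-386) - 1*360057 = -386*(1 - 386) - 1*360057 = -386*(-385) - 360057 = 148610 - 360057 = -211447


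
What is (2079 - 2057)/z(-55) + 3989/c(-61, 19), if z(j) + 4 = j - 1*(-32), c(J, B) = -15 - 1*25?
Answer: -108583/1080 ≈ -100.54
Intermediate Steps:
c(J, B) = -40 (c(J, B) = -15 - 25 = -40)
z(j) = 28 + j (z(j) = -4 + (j - 1*(-32)) = -4 + (j + 32) = -4 + (32 + j) = 28 + j)
(2079 - 2057)/z(-55) + 3989/c(-61, 19) = (2079 - 2057)/(28 - 55) + 3989/(-40) = 22/(-27) + 3989*(-1/40) = 22*(-1/27) - 3989/40 = -22/27 - 3989/40 = -108583/1080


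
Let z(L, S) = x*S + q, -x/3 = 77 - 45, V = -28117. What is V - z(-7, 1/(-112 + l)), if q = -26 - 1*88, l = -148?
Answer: -1820219/65 ≈ -28003.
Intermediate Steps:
x = -96 (x = -3*(77 - 45) = -3*32 = -96)
q = -114 (q = -26 - 88 = -114)
z(L, S) = -114 - 96*S (z(L, S) = -96*S - 114 = -114 - 96*S)
V - z(-7, 1/(-112 + l)) = -28117 - (-114 - 96/(-112 - 148)) = -28117 - (-114 - 96/(-260)) = -28117 - (-114 - 96*(-1/260)) = -28117 - (-114 + 24/65) = -28117 - 1*(-7386/65) = -28117 + 7386/65 = -1820219/65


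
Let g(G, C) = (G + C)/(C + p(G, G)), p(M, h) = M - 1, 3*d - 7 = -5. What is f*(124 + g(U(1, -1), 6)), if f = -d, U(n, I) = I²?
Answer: -751/9 ≈ -83.444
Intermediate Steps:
d = ⅔ (d = 7/3 + (⅓)*(-5) = 7/3 - 5/3 = ⅔ ≈ 0.66667)
p(M, h) = -1 + M
g(G, C) = (C + G)/(-1 + C + G) (g(G, C) = (G + C)/(C + (-1 + G)) = (C + G)/(-1 + C + G))
f = -⅔ (f = -1*⅔ = -⅔ ≈ -0.66667)
f*(124 + g(U(1, -1), 6)) = -2*(124 + (6 + (-1)²)/(-1 + 6 + (-1)²))/3 = -2*(124 + (6 + 1)/(-1 + 6 + 1))/3 = -2*(124 + 7/6)/3 = -⅔*751/6 = -751/9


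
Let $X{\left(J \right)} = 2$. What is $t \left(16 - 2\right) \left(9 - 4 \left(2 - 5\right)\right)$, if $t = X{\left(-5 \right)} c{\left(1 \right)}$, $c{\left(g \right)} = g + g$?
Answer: $1176$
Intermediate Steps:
$c{\left(g \right)} = 2 g$
$t = 4$ ($t = 2 \cdot 2 \cdot 1 = 2 \cdot 2 = 4$)
$t \left(16 - 2\right) \left(9 - 4 \left(2 - 5\right)\right) = 4 \left(16 - 2\right) \left(9 - 4 \left(2 - 5\right)\right) = 4 \left(16 + \left(0 - 2\right)\right) \left(9 - 4 \left(-3\right)\right) = 4 \left(16 - 2\right) \left(9 - -12\right) = 4 \cdot 14 \left(9 + 12\right) = 56 \cdot 21 = 1176$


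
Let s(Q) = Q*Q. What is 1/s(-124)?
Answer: 1/15376 ≈ 6.5036e-5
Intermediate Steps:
s(Q) = Q²
1/s(-124) = 1/((-124)²) = 1/15376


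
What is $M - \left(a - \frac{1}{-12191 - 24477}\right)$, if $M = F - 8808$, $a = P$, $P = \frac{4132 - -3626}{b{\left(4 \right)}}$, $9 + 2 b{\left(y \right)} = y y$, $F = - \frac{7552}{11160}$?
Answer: $- \frac{3947733651829}{358063020} \approx -11025.0$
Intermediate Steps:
$F = - \frac{944}{1395}$ ($F = \left(-7552\right) \frac{1}{11160} = - \frac{944}{1395} \approx -0.6767$)
$b{\left(y \right)} = - \frac{9}{2} + \frac{y^{2}}{2}$ ($b{\left(y \right)} = - \frac{9}{2} + \frac{y y}{2} = - \frac{9}{2} + \frac{y^{2}}{2}$)
$P = \frac{15516}{7}$ ($P = \frac{4132 - -3626}{- \frac{9}{2} + \frac{4^{2}}{2}} = \frac{4132 + 3626}{- \frac{9}{2} + \frac{1}{2} \cdot 16} = \frac{7758}{- \frac{9}{2} + 8} = \frac{7758}{\frac{7}{2}} = 7758 \cdot \frac{2}{7} = \frac{15516}{7} \approx 2216.6$)
$a = \frac{15516}{7} \approx 2216.6$
$M = - \frac{12288104}{1395}$ ($M = - \frac{944}{1395} - 8808 = - \frac{12288104}{1395} \approx -8808.7$)
$M - \left(a - \frac{1}{-12191 - 24477}\right) = - \frac{12288104}{1395} + \left(\frac{1}{-12191 - 24477} - \frac{15516}{7}\right) = - \frac{12288104}{1395} - \left(\frac{15516}{7} - \frac{1}{-36668}\right) = - \frac{12288104}{1395} - \frac{568940695}{256676} = - \frac{3947733651829}{358063020}$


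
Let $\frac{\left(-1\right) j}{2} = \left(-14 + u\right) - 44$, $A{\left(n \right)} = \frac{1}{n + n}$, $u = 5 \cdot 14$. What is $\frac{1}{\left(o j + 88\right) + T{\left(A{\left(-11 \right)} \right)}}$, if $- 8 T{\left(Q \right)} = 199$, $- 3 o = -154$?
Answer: $- \frac{8}{9351} \approx -0.00085552$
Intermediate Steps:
$u = 70$
$A{\left(n \right)} = \frac{1}{2 n}$
$o = \frac{154}{3}$ ($o = \left(- \frac{1}{3}\right) \left(-154\right) = \frac{154}{3} \approx 51.333$)
$j = -24$ ($j = - 2 \left(\left(-14 + 70\right) - 44\right) = - 2 \left(56 - 44\right) = \left(-2\right) 12 = -24$)
$T{\left(Q \right)} = - \frac{199}{8}$ ($T{\left(Q \right)} = \left(- \frac{1}{8}\right) 199 = - \frac{199}{8}$)
$\frac{1}{\left(o j + 88\right) + T{\left(A{\left(-11 \right)} \right)}} = \frac{1}{\left(\frac{154}{3} \left(-24\right) + 88\right) - \frac{199}{8}} = \frac{1}{\left(-1232 + 88\right) - \frac{199}{8}} = \frac{1}{-1144 - \frac{199}{8}} = \frac{1}{- \frac{9351}{8}} = - \frac{8}{9351}$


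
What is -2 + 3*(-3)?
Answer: -11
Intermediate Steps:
-2 + 3*(-3) = -2 - 9 = -11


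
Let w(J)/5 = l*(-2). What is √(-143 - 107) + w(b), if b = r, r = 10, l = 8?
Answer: -80 + 5*I*√10 ≈ -80.0 + 15.811*I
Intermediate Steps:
b = 10
w(J) = -80 (w(J) = 5*(8*(-2)) = 5*(-16) = -80)
√(-143 - 107) + w(b) = √(-143 - 107) - 80 = √(-250) - 80 = 5*I*√10 - 80 = -80 + 5*I*√10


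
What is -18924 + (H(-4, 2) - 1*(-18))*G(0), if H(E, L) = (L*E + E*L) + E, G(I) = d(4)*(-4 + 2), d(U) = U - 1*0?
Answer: -18908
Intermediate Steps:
d(U) = U (d(U) = U + 0 = U)
G(I) = -8 (G(I) = 4*(-4 + 2) = 4*(-2) = -8)
H(E, L) = E + 2*E*L (H(E, L) = (E*L + E*L) + E = 2*E*L + E = E + 2*E*L)
-18924 + (H(-4, 2) - 1*(-18))*G(0) = -18924 + (-4*(1 + 2*2) - 1*(-18))*(-8) = -18924 + (-4*(1 + 4) + 18)*(-8) = -18924 + (-4*5 + 18)*(-8) = -18924 + (-20 + 18)*(-8) = -18924 - 2*(-8) = -18924 + 16 = -18908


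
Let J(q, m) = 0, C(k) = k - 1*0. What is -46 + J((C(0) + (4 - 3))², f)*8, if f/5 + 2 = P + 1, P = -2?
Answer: -46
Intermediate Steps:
f = -15 (f = -10 + 5*(-2 + 1) = -10 + 5*(-1) = -10 - 5 = -15)
C(k) = k (C(k) = k + 0 = k)
-46 + J((C(0) + (4 - 3))², f)*8 = -46 + 0*8 = -46 + 0 = -46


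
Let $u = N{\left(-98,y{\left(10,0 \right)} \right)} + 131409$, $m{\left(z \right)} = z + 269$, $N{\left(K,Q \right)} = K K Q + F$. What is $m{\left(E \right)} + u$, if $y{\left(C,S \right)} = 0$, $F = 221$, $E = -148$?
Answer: $131751$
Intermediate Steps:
$N{\left(K,Q \right)} = 221 + Q K^{2}$ ($N{\left(K,Q \right)} = K K Q + 221 = K^{2} Q + 221 = Q K^{2} + 221 = 221 + Q K^{2}$)
$m{\left(z \right)} = 269 + z$
$u = 131630$ ($u = \left(221 + 0 \left(-98\right)^{2}\right) + 131409 = \left(221 + 0 \cdot 9604\right) + 131409 = \left(221 + 0\right) + 131409 = 221 + 131409 = 131630$)
$m{\left(E \right)} + u = \left(269 - 148\right) + 131630 = 121 + 131630 = 131751$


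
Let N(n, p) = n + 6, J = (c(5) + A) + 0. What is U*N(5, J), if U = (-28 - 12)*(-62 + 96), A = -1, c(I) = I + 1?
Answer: -14960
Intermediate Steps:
c(I) = 1 + I
J = 5 (J = ((1 + 5) - 1) + 0 = (6 - 1) + 0 = 5 + 0 = 5)
N(n, p) = 6 + n
U = -1360 (U = -40*34 = -1360)
U*N(5, J) = -1360*(6 + 5) = -1360*11 = -14960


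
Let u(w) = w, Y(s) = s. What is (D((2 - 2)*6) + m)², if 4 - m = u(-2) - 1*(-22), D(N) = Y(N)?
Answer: 256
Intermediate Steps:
D(N) = N
m = -16 (m = 4 - (-2 - 1*(-22)) = 4 - (-2 + 22) = 4 - 1*20 = 4 - 20 = -16)
(D((2 - 2)*6) + m)² = ((2 - 2)*6 - 16)² = (0*6 - 16)² = (0 - 16)² = (-16)² = 256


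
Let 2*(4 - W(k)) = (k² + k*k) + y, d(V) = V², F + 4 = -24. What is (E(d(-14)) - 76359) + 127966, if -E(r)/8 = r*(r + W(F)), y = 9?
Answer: 974375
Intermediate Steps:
F = -28 (F = -4 - 24 = -28)
W(k) = -½ - k² (W(k) = 4 - ((k² + k*k) + 9)/2 = 4 - ((k² + k²) + 9)/2 = 4 - (2*k² + 9)/2 = 4 - (9 + 2*k²)/2 = 4 + (-9/2 - k²) = -½ - k²)
E(r) = -8*r*(-1569/2 + r) (E(r) = -8*r*(r + (-½ - 1*(-28)²)) = -8*r*(r + (-½ - 1*784)) = -8*r*(r + (-½ - 784)) = -8*r*(r - 1569/2) = -8*r*(-1569/2 + r))
(E(d(-14)) - 76359) + 127966 = (4*(-14)²*(1569 - 2*(-14)²) - 76359) + 127966 = (4*196*(1569 - 2*196) - 76359) + 127966 = (4*196*(1569 - 392) - 76359) + 127966 = (4*196*1177 - 76359) + 127966 = (922768 - 76359) + 127966 = 846409 + 127966 = 974375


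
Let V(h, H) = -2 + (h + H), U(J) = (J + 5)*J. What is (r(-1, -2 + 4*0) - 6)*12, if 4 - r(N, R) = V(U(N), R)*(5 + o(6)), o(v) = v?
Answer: 1032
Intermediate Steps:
U(J) = J*(5 + J) (U(J) = (5 + J)*J = J*(5 + J))
V(h, H) = -2 + H + h (V(h, H) = -2 + (H + h) = -2 + H + h)
r(N, R) = 26 - 11*R - 11*N*(5 + N) (r(N, R) = 4 - (-2 + R + N*(5 + N))*(5 + 6) = 4 - (-2 + R + N*(5 + N))*11 = 4 - (-22 + 11*R + 11*N*(5 + N)) = 4 + (22 - 11*R - 11*N*(5 + N)) = 26 - 11*R - 11*N*(5 + N))
(r(-1, -2 + 4*0) - 6)*12 = ((26 - 11*(-2 + 4*0) - 11*(-1)*(5 - 1)) - 6)*12 = ((26 - 11*(-2 + 0) - 11*(-1)*4) - 6)*12 = ((26 - 11*(-2) + 44) - 6)*12 = ((26 + 22 + 44) - 6)*12 = (92 - 6)*12 = 86*12 = 1032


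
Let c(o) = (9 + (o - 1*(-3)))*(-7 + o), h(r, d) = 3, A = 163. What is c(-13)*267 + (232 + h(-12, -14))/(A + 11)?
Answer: 929395/174 ≈ 5341.4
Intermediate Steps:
c(o) = (-7 + o)*(12 + o) (c(o) = (9 + (o + 3))*(-7 + o) = (9 + (3 + o))*(-7 + o) = (12 + o)*(-7 + o) = (-7 + o)*(12 + o))
c(-13)*267 + (232 + h(-12, -14))/(A + 11) = (-84 + (-13)² + 5*(-13))*267 + (232 + 3)/(163 + 11) = (-84 + 169 - 65)*267 + 235/174 = 20*267 + 235*(1/174) = 5340 + 235/174 = 929395/174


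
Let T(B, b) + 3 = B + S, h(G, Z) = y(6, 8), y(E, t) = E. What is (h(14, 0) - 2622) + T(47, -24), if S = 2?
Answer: -2570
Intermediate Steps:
h(G, Z) = 6
T(B, b) = -1 + B (T(B, b) = -3 + (B + 2) = -3 + (2 + B) = -1 + B)
(h(14, 0) - 2622) + T(47, -24) = (6 - 2622) + (-1 + 47) = -2616 + 46 = -2570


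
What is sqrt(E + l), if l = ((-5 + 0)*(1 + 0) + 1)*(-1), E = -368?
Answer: 2*I*sqrt(91) ≈ 19.079*I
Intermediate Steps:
l = 4 (l = (-5*1 + 1)*(-1) = (-5 + 1)*(-1) = -4*(-1) = 4)
sqrt(E + l) = sqrt(-368 + 4) = sqrt(-364) = 2*I*sqrt(91)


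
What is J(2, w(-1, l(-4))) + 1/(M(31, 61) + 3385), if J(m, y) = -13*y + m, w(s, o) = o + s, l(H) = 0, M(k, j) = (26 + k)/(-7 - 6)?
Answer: 659233/43948 ≈ 15.000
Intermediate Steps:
M(k, j) = -2 - k/13 (M(k, j) = (26 + k)/(-13) = (26 + k)*(-1/13) = -2 - k/13)
J(m, y) = m - 13*y
J(2, w(-1, l(-4))) + 1/(M(31, 61) + 3385) = (2 - 13*(0 - 1)) + 1/((-2 - 1/13*31) + 3385) = (2 - 13*(-1)) + 1/((-2 - 31/13) + 3385) = (2 + 13) + 1/(-57/13 + 3385) = 15 + 1/(43948/13) = 15 + 13/43948 = 659233/43948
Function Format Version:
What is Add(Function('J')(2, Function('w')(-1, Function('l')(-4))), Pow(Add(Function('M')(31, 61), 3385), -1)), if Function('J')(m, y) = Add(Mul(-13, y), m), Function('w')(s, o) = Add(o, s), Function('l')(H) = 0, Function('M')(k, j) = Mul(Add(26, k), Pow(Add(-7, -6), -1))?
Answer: Rational(659233, 43948) ≈ 15.000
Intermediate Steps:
Function('M')(k, j) = Add(-2, Mul(Rational(-1, 13), k)) (Function('M')(k, j) = Mul(Add(26, k), Pow(-13, -1)) = Mul(Add(26, k), Rational(-1, 13)) = Add(-2, Mul(Rational(-1, 13), k)))
Function('J')(m, y) = Add(m, Mul(-13, y))
Add(Function('J')(2, Function('w')(-1, Function('l')(-4))), Pow(Add(Function('M')(31, 61), 3385), -1)) = Add(Add(2, Mul(-13, Add(0, -1))), Pow(Add(Add(-2, Mul(Rational(-1, 13), 31)), 3385), -1)) = Add(Add(2, Mul(-13, -1)), Pow(Add(Add(-2, Rational(-31, 13)), 3385), -1)) = Add(Add(2, 13), Pow(Add(Rational(-57, 13), 3385), -1)) = Add(15, Pow(Rational(43948, 13), -1)) = Add(15, Rational(13, 43948)) = Rational(659233, 43948)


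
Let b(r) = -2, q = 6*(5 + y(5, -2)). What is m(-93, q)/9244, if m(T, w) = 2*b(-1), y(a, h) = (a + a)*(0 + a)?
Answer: -1/2311 ≈ -0.00043271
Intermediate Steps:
y(a, h) = 2*a**2 (y(a, h) = (2*a)*a = 2*a**2)
q = 330 (q = 6*(5 + 2*5**2) = 6*(5 + 2*25) = 6*(5 + 50) = 6*55 = 330)
m(T, w) = -4 (m(T, w) = 2*(-2) = -4)
m(-93, q)/9244 = -4/9244 = -4*1/9244 = -1/2311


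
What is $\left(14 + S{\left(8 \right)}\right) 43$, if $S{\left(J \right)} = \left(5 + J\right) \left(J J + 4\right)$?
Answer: $38614$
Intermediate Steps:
$S{\left(J \right)} = \left(4 + J^{2}\right) \left(5 + J\right)$ ($S{\left(J \right)} = \left(5 + J\right) \left(J^{2} + 4\right) = \left(5 + J\right) \left(4 + J^{2}\right) = \left(4 + J^{2}\right) \left(5 + J\right)$)
$\left(14 + S{\left(8 \right)}\right) 43 = \left(14 + \left(20 + 8^{3} + 4 \cdot 8 + 5 \cdot 8^{2}\right)\right) 43 = \left(14 + \left(20 + 512 + 32 + 5 \cdot 64\right)\right) 43 = \left(14 + \left(20 + 512 + 32 + 320\right)\right) 43 = \left(14 + 884\right) 43 = 898 \cdot 43 = 38614$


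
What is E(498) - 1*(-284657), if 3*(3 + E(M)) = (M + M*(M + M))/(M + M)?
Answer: 1708921/6 ≈ 2.8482e+5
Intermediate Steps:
E(M) = -3 + (M + 2*M²)/(6*M) (E(M) = -3 + ((M + M*(M + M))/(M + M))/3 = -3 + ((M + M*(2*M))/((2*M)))/3 = -3 + ((M + 2*M²)*(1/(2*M)))/3 = -3 + ((M + 2*M²)/(2*M))/3 = -3 + (M + 2*M²)/(6*M))
E(498) - 1*(-284657) = (-17/6 + (⅓)*498) - 1*(-284657) = (-17/6 + 166) + 284657 = 979/6 + 284657 = 1708921/6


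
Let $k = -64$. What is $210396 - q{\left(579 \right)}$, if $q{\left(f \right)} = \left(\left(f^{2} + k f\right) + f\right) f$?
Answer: $-172773960$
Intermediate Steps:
$q{\left(f \right)} = f \left(f^{2} - 63 f\right)$ ($q{\left(f \right)} = \left(\left(f^{2} - 64 f\right) + f\right) f = \left(f^{2} - 63 f\right) f = f \left(f^{2} - 63 f\right)$)
$210396 - q{\left(579 \right)} = 210396 - 579^{2} \left(-63 + 579\right) = 210396 - 335241 \cdot 516 = 210396 - 172984356 = -172773960$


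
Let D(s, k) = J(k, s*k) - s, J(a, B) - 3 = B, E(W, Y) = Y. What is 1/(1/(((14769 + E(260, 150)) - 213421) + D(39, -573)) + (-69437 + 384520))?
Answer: 220885/69597108454 ≈ 3.1738e-6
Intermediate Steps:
J(a, B) = 3 + B
D(s, k) = 3 - s + k*s (D(s, k) = (3 + s*k) - s = (3 + k*s) - s = 3 - s + k*s)
1/(1/(((14769 + E(260, 150)) - 213421) + D(39, -573)) + (-69437 + 384520)) = 1/(1/(((14769 + 150) - 213421) + (3 - 1*39 - 573*39)) + (-69437 + 384520)) = 1/(1/((14919 - 213421) + (3 - 39 - 22347)) + 315083) = 1/(1/(-198502 - 22383) + 315083) = 1/(1/(-220885) + 315083) = 1/(-1/220885 + 315083) = 1/(69597108454/220885) = 220885/69597108454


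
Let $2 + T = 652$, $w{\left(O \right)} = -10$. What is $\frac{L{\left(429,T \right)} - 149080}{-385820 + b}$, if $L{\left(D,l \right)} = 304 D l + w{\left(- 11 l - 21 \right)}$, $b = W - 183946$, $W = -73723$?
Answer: $- \frac{84621310}{643489} \approx -131.5$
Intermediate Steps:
$b = -257669$ ($b = -73723 - 183946 = -257669$)
$T = 650$ ($T = -2 + 652 = 650$)
$L{\left(D,l \right)} = -10 + 304 D l$ ($L{\left(D,l \right)} = 304 D l - 10 = -10 + 304 D l$)
$\frac{L{\left(429,T \right)} - 149080}{-385820 + b} = \frac{\left(-10 + 304 \cdot 429 \cdot 650\right) - 149080}{-385820 - 257669} = \frac{\left(-10 + 84770400\right) - 149080}{-643489} = \left(84770390 - 149080\right) \left(- \frac{1}{643489}\right) = 84621310 \left(- \frac{1}{643489}\right) = - \frac{84621310}{643489}$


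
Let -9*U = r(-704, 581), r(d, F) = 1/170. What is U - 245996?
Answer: -376373881/1530 ≈ -2.4600e+5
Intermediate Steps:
r(d, F) = 1/170
U = -1/1530 (U = -1/9*1/170 = -1/1530 ≈ -0.00065359)
U - 245996 = -1/1530 - 245996 = -376373881/1530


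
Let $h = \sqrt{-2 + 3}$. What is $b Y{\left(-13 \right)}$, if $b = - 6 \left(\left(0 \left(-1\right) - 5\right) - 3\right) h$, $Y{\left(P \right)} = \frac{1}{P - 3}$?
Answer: $-3$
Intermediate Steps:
$Y{\left(P \right)} = \frac{1}{-3 + P}$
$h = 1$ ($h = \sqrt{1} = 1$)
$b = 48$ ($b = - 6 \left(\left(0 \left(-1\right) - 5\right) - 3\right) 1 = - 6 \left(\left(0 - 5\right) - 3\right) 1 = - 6 \left(-5 - 3\right) 1 = \left(-6\right) \left(-8\right) 1 = 48 \cdot 1 = 48$)
$b Y{\left(-13 \right)} = \frac{48}{-3 - 13} = \frac{48}{-16} = 48 \left(- \frac{1}{16}\right) = -3$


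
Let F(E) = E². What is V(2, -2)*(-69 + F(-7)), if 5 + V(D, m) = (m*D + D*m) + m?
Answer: 300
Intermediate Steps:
V(D, m) = -5 + m + 2*D*m (V(D, m) = -5 + ((m*D + D*m) + m) = -5 + ((D*m + D*m) + m) = -5 + (2*D*m + m) = -5 + (m + 2*D*m) = -5 + m + 2*D*m)
V(2, -2)*(-69 + F(-7)) = (-5 - 2 + 2*2*(-2))*(-69 + (-7)²) = (-5 - 2 - 8)*(-69 + 49) = -15*(-20) = 300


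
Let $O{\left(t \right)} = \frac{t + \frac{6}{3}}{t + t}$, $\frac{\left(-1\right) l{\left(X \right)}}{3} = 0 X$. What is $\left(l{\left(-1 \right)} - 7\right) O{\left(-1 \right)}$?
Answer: $\frac{7}{2} \approx 3.5$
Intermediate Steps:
$l{\left(X \right)} = 0$ ($l{\left(X \right)} = - 3 \cdot 0 X = \left(-3\right) 0 = 0$)
$O{\left(t \right)} = \frac{2 + t}{2 t}$ ($O{\left(t \right)} = \frac{t + 6 \cdot \frac{1}{3}}{2 t} = \left(t + 2\right) \frac{1}{2 t} = \left(2 + t\right) \frac{1}{2 t} = \frac{2 + t}{2 t}$)
$\left(l{\left(-1 \right)} - 7\right) O{\left(-1 \right)} = \left(0 - 7\right) \frac{2 - 1}{2 \left(-1\right)} = - 7 \cdot \frac{1}{2} \left(-1\right) 1 = \left(-7\right) \left(- \frac{1}{2}\right) = \frac{7}{2}$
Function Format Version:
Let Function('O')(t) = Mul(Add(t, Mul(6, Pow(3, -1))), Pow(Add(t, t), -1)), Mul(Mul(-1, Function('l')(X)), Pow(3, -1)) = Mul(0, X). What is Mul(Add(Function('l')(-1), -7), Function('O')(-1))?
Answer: Rational(7, 2) ≈ 3.5000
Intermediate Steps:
Function('l')(X) = 0 (Function('l')(X) = Mul(-3, Mul(0, X)) = Mul(-3, 0) = 0)
Function('O')(t) = Mul(Rational(1, 2), Pow(t, -1), Add(2, t)) (Function('O')(t) = Mul(Add(t, Mul(6, Rational(1, 3))), Pow(Mul(2, t), -1)) = Mul(Add(t, 2), Mul(Rational(1, 2), Pow(t, -1))) = Mul(Add(2, t), Mul(Rational(1, 2), Pow(t, -1))) = Mul(Rational(1, 2), Pow(t, -1), Add(2, t)))
Mul(Add(Function('l')(-1), -7), Function('O')(-1)) = Mul(Add(0, -7), Mul(Rational(1, 2), Pow(-1, -1), Add(2, -1))) = Mul(-7, Mul(Rational(1, 2), -1, 1)) = Mul(-7, Rational(-1, 2)) = Rational(7, 2)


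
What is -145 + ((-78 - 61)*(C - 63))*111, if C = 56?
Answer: 107858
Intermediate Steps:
-145 + ((-78 - 61)*(C - 63))*111 = -145 + ((-78 - 61)*(56 - 63))*111 = -145 - 139*(-7)*111 = -145 + 973*111 = -145 + 108003 = 107858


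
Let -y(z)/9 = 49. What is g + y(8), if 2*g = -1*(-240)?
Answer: -321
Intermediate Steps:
y(z) = -441 (y(z) = -9*49 = -441)
g = 120 (g = (-1*(-240))/2 = (1/2)*240 = 120)
g + y(8) = 120 - 441 = -321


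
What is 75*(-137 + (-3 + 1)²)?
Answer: -9975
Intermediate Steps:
75*(-137 + (-3 + 1)²) = 75*(-137 + (-2)²) = 75*(-137 + 4) = 75*(-133) = -9975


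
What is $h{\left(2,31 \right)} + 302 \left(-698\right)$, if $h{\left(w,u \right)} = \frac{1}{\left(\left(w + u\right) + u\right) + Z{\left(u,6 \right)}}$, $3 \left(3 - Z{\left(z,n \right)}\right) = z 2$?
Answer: $- \frac{29300641}{139} \approx -2.108 \cdot 10^{5}$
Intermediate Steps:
$Z{\left(z,n \right)} = 3 - \frac{2 z}{3}$ ($Z{\left(z,n \right)} = 3 - \frac{z 2}{3} = 3 - \frac{2 z}{3}$)
$h{\left(w,u \right)} = \frac{1}{3 + w + \frac{4 u}{3}}$ ($h{\left(w,u \right)} = \frac{1}{\left(\left(w + u\right) + u\right) - \left(-3 + \frac{2 u}{3}\right)} = \frac{1}{\left(\left(u + w\right) + u\right) - \left(-3 + \frac{2 u}{3}\right)} = \frac{1}{\left(w + 2 u\right) - \left(-3 + \frac{2 u}{3}\right)} = \frac{1}{3 + w + \frac{4 u}{3}}$)
$h{\left(2,31 \right)} + 302 \left(-698\right) = \frac{3}{9 + 3 \cdot 2 + 4 \cdot 31} + 302 \left(-698\right) = \frac{3}{9 + 6 + 124} - 210796 = \frac{3}{139} - 210796 = - \frac{29300641}{139}$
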